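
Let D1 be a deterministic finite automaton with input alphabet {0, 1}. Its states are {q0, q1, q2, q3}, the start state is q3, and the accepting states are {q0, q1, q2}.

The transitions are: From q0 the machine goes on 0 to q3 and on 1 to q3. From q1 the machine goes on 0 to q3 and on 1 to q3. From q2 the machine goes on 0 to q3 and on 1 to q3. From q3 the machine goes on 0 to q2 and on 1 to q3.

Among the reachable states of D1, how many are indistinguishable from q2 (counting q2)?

States {q0,q1} cannot be reached from the start state, so discard them.
P0 = {q2} | {q3}.
Stable partition: {q2} | {q3} — 2 equivalence classes.
The equivalence class containing q2 is {q2}, of size 1.

1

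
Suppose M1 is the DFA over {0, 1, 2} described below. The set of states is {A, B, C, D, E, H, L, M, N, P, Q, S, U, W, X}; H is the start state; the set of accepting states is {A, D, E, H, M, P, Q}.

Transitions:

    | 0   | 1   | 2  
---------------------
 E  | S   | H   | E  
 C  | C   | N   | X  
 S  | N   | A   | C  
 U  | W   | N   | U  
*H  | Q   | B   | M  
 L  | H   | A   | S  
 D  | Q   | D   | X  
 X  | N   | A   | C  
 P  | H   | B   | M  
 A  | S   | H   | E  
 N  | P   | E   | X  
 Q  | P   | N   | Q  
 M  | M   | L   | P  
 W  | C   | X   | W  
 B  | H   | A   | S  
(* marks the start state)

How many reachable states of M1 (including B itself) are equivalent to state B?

Reachable states from the start: {A,B,C,E,H,L,M,N,P,Q,S,X}. Unreachable: {D,U,W} — drop them.
Start with accepting vs non-accepting: {A,E,H,M,P,Q} | {B,C,L,N,S,X}.
Split {A,E,H,M,P,Q} by δ(·,0) → {H,M,P,Q} and {A,E}.
Refine {B,C,L,N,S,X} on symbol 0: members go to different blocks, giving {C,S,X} and {B,L,N}.
Refine {C,S,X} on symbol 0: members go to different blocks, giving {S,X} and {C}.
The partition is now stable with 5 blocks: {H,M,P,Q} | {S,X} | {A,E} | {B,L,N} | {C}.
The equivalence class containing B is {B,L,N}, of size 3.

3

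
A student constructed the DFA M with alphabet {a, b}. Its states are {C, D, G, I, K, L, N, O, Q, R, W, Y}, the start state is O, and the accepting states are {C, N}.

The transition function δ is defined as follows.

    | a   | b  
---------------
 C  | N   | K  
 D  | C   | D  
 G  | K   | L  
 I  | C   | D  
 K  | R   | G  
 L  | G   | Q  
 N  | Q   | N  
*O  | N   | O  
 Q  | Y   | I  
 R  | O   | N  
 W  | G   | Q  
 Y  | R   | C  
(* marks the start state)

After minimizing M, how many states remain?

Reachable states from the start: {C,D,G,I,K,L,N,O,Q,R,Y}. Unreachable: {W} — drop them.
Start with accepting vs non-accepting: {C,N} | {D,G,I,K,L,O,Q,R,Y}.
On input a, block {C,N} splits into {N} and {C}.
On input a, block {D,G,I,K,L,O,Q,R,Y} splits into {G,K,L,Q,R,Y} and {D,I} and {O}.
Refine {G,K,L,Q,R,Y} on symbol a: members go to different blocks, giving {G,K,L,Q,Y} and {R}.
Split {G,K,L,Q,Y} by δ(·,a) → {G,L,Q} and {K,Y}.
Refine {G,L,Q} on symbol a: members go to different blocks, giving {G,Q} and {L}.
Split {G,Q} by δ(·,b) → {G} and {Q}.
Split {K,Y} by δ(·,b) → {Y} and {K}.
Stable partition: {N} | {G} | {C} | {D,I} | {O} | {R} | {Y} | {L} | {Q} | {K} — 10 equivalence classes.

10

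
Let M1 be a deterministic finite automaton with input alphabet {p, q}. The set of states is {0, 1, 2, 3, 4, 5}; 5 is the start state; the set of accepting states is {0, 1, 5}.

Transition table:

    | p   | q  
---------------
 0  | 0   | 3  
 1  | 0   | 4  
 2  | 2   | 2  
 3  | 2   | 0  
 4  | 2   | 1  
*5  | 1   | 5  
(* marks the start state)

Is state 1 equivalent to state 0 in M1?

Every state is reachable, so we keep all 6.
Start with accepting vs non-accepting: {0,1,5} | {2,3,4}.
On input q, block {0,1,5} splits into {0,1} and {5}.
On input q, block {2,3,4} splits into {3,4} and {2}.
The partition is now stable with 4 blocks: {0,1} | {3,4} | {5} | {2}.
1 and 0 lie in the same block of the stable partition, so they are equivalent — no string distinguishes them.

Yes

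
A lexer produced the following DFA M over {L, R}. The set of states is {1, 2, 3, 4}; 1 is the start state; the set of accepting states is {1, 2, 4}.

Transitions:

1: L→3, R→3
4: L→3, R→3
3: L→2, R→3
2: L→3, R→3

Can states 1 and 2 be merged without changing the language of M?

Yes

States {4} cannot be reached from the start state, so discard them.
Initial partition by acceptance: {1,2} | {3}.
The partition is now stable with 2 blocks: {1,2} | {3}.
1 and 2 lie in the same block of the stable partition, so they are equivalent — no string distinguishes them.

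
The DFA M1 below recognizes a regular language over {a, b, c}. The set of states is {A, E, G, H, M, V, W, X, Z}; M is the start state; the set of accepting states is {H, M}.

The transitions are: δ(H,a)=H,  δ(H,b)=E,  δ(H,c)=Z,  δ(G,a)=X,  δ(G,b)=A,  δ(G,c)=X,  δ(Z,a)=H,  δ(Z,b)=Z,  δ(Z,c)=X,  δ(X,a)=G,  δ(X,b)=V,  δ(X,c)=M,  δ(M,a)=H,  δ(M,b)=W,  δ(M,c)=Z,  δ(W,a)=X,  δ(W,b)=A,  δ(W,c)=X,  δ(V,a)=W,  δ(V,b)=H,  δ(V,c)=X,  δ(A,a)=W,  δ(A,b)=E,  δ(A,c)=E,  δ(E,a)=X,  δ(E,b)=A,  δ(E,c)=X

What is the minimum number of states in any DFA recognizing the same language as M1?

6

All states are reachable from the start state.
P0 = {H,M} | {A,E,G,V,W,X,Z}.
Refine {A,E,G,V,W,X,Z} on symbol a: members go to different blocks, giving {A,E,G,V,W,X} and {Z}.
Split {A,E,G,V,W,X} by δ(·,b) → {A,E,G,W,X} and {V}.
Refine {A,E,G,W,X} on symbol b: members go to different blocks, giving {A,E,G,W} and {X}.
Refine {A,E,G,W} on symbol a: members go to different blocks, giving {E,G,W} and {A}.
No further refinement is possible. Final partition (6 blocks): {H,M} | {E,G,W} | {Z} | {V} | {X} | {A}.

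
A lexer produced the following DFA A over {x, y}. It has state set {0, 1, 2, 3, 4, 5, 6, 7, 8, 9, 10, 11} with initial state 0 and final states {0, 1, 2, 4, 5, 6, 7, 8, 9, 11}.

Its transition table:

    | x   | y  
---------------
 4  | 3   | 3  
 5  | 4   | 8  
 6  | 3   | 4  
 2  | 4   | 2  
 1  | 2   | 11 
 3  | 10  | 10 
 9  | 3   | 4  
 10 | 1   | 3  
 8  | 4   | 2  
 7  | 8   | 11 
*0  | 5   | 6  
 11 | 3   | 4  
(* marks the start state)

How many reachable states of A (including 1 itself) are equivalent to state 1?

2

Reachable states from the start: {0,1,2,3,4,5,6,8,10,11}. Unreachable: {7,9} — drop them.
Initial partition by acceptance: {0,1,2,4,5,6,8,11} | {3,10}.
Refine {0,1,2,4,5,6,8,11} on symbol x: members go to different blocks, giving {0,1,2,5,8} and {4,6,11}.
On input x, block {0,1,2,5,8} splits into {2,5,8} and {0,1}.
On input x, block {3,10} splits into {3} and {10}.
On input y, block {4,6,11} splits into {6,11} and {4}.
The partition is now stable with 6 blocks: {2,5,8} | {3} | {6,11} | {0,1} | {10} | {4}.
The equivalence class containing 1 is {0,1}, of size 2.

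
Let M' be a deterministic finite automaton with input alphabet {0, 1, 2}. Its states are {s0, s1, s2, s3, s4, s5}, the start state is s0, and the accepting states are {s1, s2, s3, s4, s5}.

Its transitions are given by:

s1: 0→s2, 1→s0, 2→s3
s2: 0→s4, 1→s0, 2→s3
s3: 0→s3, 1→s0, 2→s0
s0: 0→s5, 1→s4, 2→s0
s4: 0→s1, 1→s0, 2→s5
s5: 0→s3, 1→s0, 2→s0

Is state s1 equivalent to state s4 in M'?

All states are reachable from the start state.
P0 = {s1,s2,s3,s4,s5} | {s0}.
Refine {s1,s2,s3,s4,s5} on symbol 2: members go to different blocks, giving {s1,s2,s4} and {s3,s5}.
No further refinement is possible. Final partition (3 blocks): {s1,s2,s4} | {s0} | {s3,s5}.
s1 and s4 lie in the same block of the stable partition, so they are equivalent — no string distinguishes them.

Yes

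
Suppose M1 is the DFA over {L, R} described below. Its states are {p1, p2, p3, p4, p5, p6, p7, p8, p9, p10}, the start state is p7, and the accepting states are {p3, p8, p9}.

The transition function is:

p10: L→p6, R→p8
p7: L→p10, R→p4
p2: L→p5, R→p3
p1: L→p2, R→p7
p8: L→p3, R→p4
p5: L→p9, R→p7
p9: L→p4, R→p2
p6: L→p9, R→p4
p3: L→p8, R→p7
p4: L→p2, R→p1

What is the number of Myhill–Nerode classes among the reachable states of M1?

5

Every state is reachable, so we keep all 10.
Initial partition by acceptance: {p3,p8,p9} | {p1,p2,p4,p5,p6,p7,p10}.
On input L, block {p3,p8,p9} splits into {p3,p8} and {p9}.
On input L, block {p1,p2,p4,p5,p6,p7,p10} splits into {p1,p2,p4,p7,p10} and {p5,p6}.
Refine {p1,p2,p4,p7,p10} on symbol L: members go to different blocks, giving {p1,p4,p7} and {p2,p10}.
Stable partition: {p3,p8} | {p1,p4,p7} | {p9} | {p5,p6} | {p2,p10} — 5 equivalence classes.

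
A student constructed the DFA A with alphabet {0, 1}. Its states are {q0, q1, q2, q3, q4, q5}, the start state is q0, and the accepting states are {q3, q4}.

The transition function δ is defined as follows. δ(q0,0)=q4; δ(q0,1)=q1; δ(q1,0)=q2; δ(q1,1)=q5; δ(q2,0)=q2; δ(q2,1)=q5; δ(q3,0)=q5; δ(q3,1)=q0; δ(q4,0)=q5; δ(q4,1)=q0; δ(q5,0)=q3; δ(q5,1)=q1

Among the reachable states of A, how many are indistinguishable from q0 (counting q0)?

2

All states are reachable from the start state.
Start with accepting vs non-accepting: {q3,q4} | {q0,q1,q2,q5}.
Split {q0,q1,q2,q5} by δ(·,0) → {q0,q5} and {q1,q2}.
No further refinement is possible. Final partition (3 blocks): {q3,q4} | {q0,q5} | {q1,q2}.
State q0 belongs to the block {q0,q5}, which has 2 states.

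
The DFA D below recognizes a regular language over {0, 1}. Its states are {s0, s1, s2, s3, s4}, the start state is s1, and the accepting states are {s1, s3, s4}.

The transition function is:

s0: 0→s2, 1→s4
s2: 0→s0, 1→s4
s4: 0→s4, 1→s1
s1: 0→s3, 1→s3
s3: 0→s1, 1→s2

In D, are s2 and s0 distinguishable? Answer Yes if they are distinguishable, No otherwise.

No

All states are reachable from the start state.
P0 = {s1,s3,s4} | {s0,s2}.
On input 1, block {s1,s3,s4} splits into {s1,s4} and {s3}.
On input 0, block {s1,s4} splits into {s1} and {s4}.
The partition is now stable with 4 blocks: {s1} | {s0,s2} | {s3} | {s4}.
s2 and s0 lie in the same block of the stable partition, so they are equivalent — no string distinguishes them.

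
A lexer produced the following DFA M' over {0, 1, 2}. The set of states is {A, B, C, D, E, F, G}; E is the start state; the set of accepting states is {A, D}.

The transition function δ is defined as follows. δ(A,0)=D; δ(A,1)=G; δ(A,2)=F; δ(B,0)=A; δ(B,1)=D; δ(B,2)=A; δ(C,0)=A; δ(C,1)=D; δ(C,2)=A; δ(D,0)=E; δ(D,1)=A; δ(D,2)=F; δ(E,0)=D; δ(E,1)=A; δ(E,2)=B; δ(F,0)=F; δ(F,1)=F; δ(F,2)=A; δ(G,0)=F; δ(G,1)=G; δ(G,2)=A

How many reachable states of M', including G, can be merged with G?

2

Reachable states from the start: {A,B,D,E,F,G}. Unreachable: {C} — drop them.
Start with accepting vs non-accepting: {A,D} | {B,E,F,G}.
Refine {A,D} on symbol 0: members go to different blocks, giving {A} and {D}.
Refine {B,E,F,G} on symbol 0: members go to different blocks, giving {F,G} and {B} and {E}.
Stable partition: {A} | {F,G} | {D} | {B} | {E} — 5 equivalence classes.
The equivalence class containing G is {F,G}, of size 2.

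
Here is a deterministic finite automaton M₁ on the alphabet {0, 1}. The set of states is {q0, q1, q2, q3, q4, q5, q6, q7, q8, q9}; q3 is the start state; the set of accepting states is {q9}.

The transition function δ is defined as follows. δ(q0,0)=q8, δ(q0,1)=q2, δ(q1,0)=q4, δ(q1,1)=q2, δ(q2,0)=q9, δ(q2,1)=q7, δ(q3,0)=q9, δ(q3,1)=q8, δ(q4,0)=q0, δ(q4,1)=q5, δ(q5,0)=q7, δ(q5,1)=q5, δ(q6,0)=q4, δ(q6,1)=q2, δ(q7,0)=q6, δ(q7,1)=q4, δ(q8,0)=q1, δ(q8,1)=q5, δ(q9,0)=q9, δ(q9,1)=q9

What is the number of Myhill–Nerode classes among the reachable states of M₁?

7

Every state is reachable, so we keep all 10.
Initial partition by acceptance: {q9} | {q0,q1,q2,q3,q4,q5,q6,q7,q8}.
On input 0, block {q0,q1,q2,q3,q4,q5,q6,q7,q8} splits into {q0,q1,q4,q5,q6,q7,q8} and {q2,q3}.
On input 1, block {q0,q1,q4,q5,q6,q7,q8} splits into {q4,q5,q7,q8} and {q0,q1,q6}.
Refine {q4,q5,q7,q8} on symbol 0: members go to different blocks, giving {q4,q7,q8} and {q5}.
On input 1, block {q4,q7,q8} splits into {q4,q8} and {q7}.
Split {q2,q3} by δ(·,1) → {q2} and {q3}.
No further refinement is possible. Final partition (7 blocks): {q9} | {q4,q8} | {q2} | {q0,q1,q6} | {q5} | {q7} | {q3}.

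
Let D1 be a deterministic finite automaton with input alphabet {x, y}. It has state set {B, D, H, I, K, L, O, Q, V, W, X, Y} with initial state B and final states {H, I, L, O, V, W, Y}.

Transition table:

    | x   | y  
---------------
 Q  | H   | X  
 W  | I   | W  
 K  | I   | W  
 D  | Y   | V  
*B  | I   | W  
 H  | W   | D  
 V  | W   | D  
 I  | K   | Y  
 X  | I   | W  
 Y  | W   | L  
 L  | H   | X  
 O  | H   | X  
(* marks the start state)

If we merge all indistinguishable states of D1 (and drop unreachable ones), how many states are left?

7

States {O,Q} cannot be reached from the start state, so discard them.
Start with accepting vs non-accepting: {H,I,L,V,W,Y} | {B,D,K,X}.
On input x, block {H,I,L,V,W,Y} splits into {H,L,V,W,Y} and {I}.
Refine {H,L,V,W,Y} on symbol x: members go to different blocks, giving {H,L,V,Y} and {W}.
On input x, block {H,L,V,Y} splits into {H,V,Y} and {L}.
Split {H,V,Y} by δ(·,y) → {H,V} and {Y}.
On input x, block {B,D,K,X} splits into {B,K,X} and {D}.
Stable partition: {H,V} | {B,K,X} | {I} | {W} | {L} | {Y} | {D} — 7 equivalence classes.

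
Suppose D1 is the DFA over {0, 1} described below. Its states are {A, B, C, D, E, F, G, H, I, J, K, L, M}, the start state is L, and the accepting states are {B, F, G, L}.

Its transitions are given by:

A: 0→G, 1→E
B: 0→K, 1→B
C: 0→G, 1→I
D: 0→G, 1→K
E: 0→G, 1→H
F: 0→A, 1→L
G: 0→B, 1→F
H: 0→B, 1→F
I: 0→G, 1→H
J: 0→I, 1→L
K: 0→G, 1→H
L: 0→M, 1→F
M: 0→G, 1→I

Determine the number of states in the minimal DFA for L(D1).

6

First remove the unreachable states {C,D,J}; 10 states remain.
P0 = {B,F,G,L} | {A,E,H,I,K,M}.
Split {B,F,G,L} by δ(·,0) → {B,F,L} and {G}.
Refine {A,E,H,I,K,M} on symbol 0: members go to different blocks, giving {A,E,I,K,M} and {H}.
Split {A,E,I,K,M} by δ(·,1) → {E,I,K} and {A,M}.
Refine {B,F,L} on symbol 0: members go to different blocks, giving {F,L} and {B}.
Stable partition: {F,L} | {E,I,K} | {G} | {H} | {A,M} | {B} — 6 equivalence classes.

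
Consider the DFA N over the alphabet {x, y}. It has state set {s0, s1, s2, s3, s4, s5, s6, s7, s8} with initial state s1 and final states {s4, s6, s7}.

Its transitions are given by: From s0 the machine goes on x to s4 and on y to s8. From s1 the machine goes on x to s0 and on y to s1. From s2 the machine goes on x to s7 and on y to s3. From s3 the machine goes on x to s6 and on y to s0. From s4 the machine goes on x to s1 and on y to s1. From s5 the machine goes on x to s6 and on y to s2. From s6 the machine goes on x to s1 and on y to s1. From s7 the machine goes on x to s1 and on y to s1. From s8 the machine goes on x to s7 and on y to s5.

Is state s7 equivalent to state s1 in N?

All states are reachable from the start state.
Initial partition by acceptance: {s4,s6,s7} | {s0,s1,s2,s3,s5,s8}.
Split {s0,s1,s2,s3,s5,s8} by δ(·,x) → {s0,s2,s3,s5,s8} and {s1}.
No further refinement is possible. Final partition (3 blocks): {s4,s6,s7} | {s0,s2,s3,s5,s8} | {s1}.
s7 and s1 end up in different blocks, so they are distinguishable. For instance, the string 'ε' is accepted from only s7.

No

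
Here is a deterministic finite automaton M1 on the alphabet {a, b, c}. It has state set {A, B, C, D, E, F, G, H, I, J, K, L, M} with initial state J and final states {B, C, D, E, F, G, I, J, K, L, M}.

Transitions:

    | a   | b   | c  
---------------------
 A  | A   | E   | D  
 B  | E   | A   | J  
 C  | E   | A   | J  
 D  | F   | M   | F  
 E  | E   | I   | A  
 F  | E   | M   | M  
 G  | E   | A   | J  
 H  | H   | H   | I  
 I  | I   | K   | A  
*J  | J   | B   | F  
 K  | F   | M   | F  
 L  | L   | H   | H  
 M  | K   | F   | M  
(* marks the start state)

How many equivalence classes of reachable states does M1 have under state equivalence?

States {C,G,H,L} cannot be reached from the start state, so discard them.
Start with accepting vs non-accepting: {B,D,E,F,I,J,K,M} | {A}.
Split {B,D,E,F,I,J,K,M} by δ(·,b) → {D,E,F,I,J,K,M} and {B}.
Split {D,E,F,I,J,K,M} by δ(·,b) → {D,E,F,I,K,M} and {J}.
Split {D,E,F,I,K,M} by δ(·,c) → {D,F,K,M} and {E,I}.
Split {D,F,K,M} by δ(·,a) → {D,K,M} and {F}.
On input a, block {D,K,M} splits into {D,K} and {M}.
Split {E,I} by δ(·,b) → {E} and {I}.
The partition is now stable with 8 blocks: {D,K} | {A} | {B} | {J} | {E} | {F} | {M} | {I}.

8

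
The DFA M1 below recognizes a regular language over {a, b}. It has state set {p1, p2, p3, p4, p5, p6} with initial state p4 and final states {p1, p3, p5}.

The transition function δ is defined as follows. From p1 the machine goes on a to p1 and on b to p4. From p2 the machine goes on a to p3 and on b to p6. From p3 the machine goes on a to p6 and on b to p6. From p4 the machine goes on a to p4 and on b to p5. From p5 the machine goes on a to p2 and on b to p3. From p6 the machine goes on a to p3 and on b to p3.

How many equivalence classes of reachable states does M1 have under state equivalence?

5

Reachable states from the start: {p2,p3,p4,p5,p6}. Unreachable: {p1} — drop them.
Initial partition by acceptance: {p3,p5} | {p2,p4,p6}.
Refine {p3,p5} on symbol b: members go to different blocks, giving {p3} and {p5}.
Refine {p2,p4,p6} on symbol a: members go to different blocks, giving {p2,p6} and {p4}.
Split {p2,p6} by δ(·,b) → {p2} and {p6}.
No further refinement is possible. Final partition (5 blocks): {p3} | {p2} | {p5} | {p4} | {p6}.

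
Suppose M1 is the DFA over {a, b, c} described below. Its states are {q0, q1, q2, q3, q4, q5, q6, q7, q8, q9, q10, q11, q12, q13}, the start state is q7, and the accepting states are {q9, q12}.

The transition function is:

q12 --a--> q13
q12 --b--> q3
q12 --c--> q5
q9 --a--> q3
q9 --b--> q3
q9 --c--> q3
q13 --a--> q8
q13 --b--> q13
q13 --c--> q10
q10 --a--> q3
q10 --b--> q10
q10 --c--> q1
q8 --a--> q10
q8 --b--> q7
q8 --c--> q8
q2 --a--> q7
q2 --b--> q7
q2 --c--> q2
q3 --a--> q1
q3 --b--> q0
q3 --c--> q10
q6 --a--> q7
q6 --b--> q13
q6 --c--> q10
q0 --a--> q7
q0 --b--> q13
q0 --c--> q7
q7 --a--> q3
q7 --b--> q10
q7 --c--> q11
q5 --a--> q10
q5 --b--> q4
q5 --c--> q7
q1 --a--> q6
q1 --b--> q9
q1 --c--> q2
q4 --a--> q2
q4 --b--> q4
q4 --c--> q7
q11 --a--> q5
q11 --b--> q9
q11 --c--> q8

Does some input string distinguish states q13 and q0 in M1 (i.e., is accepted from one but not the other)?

Yes

Reachable states from the start: {q0,q1,q2,q3,q4,q5,q6,q7,q8,q9,q10,q11,q13}. Unreachable: {q12} — drop them.
Start with accepting vs non-accepting: {q9} | {q0,q1,q2,q3,q4,q5,q6,q7,q8,q10,q11,q13}.
Split {q0,q1,q2,q3,q4,q5,q6,q7,q8,q10,q11,q13} by δ(·,b) → {q0,q2,q3,q4,q5,q6,q7,q8,q10,q13} and {q1,q11}.
On input a, block {q0,q2,q3,q4,q5,q6,q7,q8,q10,q13} splits into {q0,q2,q4,q5,q6,q7,q8,q10,q13} and {q3}.
On input a, block {q0,q2,q4,q5,q6,q7,q8,q10,q13} splits into {q0,q2,q4,q5,q6,q8,q13} and {q7,q10}.
Refine {q0,q2,q4,q5,q6,q8,q13} on symbol a: members go to different blocks, giving {q0,q2,q5,q6,q8} and {q4,q13}.
Refine {q0,q2,q5,q6,q8} on symbol b: members go to different blocks, giving {q0,q5,q6} and {q2,q8}.
No further refinement is possible. Final partition (7 blocks): {q9} | {q0,q5,q6} | {q1,q11} | {q3} | {q7,q10} | {q4,q13} | {q2,q8}.
q13 and q0 end up in different blocks, so they are distinguishable. For instance, the string 'acb' is accepted from only q0.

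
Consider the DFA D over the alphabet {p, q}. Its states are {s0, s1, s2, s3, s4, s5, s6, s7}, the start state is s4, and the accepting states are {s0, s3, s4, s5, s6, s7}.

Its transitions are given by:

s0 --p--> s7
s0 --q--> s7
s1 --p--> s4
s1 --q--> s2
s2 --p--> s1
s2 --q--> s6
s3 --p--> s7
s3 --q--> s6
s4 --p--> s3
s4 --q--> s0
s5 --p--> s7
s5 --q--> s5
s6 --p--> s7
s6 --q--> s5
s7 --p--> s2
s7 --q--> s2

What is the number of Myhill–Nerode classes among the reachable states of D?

6

P0 = {s0,s3,s4,s5,s6,s7} | {s1,s2}.
Split {s0,s3,s4,s5,s6,s7} by δ(·,p) → {s0,s3,s4,s5,s6} and {s7}.
On input p, block {s0,s3,s4,s5,s6} splits into {s0,s3,s5,s6} and {s4}.
Split {s0,s3,s5,s6} by δ(·,q) → {s3,s5,s6} and {s0}.
On input p, block {s1,s2} splits into {s1} and {s2}.
The partition is now stable with 6 blocks: {s3,s5,s6} | {s1} | {s7} | {s4} | {s0} | {s2}.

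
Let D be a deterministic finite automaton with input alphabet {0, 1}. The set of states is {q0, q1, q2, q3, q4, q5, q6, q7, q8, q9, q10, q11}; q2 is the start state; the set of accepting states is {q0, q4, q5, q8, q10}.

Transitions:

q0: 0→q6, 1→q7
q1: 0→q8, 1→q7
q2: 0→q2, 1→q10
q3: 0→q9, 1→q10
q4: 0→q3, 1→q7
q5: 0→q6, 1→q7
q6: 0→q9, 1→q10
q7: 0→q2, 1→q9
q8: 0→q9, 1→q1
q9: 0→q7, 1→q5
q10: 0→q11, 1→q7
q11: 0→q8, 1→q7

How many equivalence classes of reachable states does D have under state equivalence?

First remove the unreachable states {q0,q3,q4}; 9 states remain.
Start with accepting vs non-accepting: {q5,q8,q10} | {q1,q2,q6,q7,q9,q11}.
On input 0, block {q1,q2,q6,q7,q9,q11} splits into {q2,q6,q7,q9} and {q1,q11}.
Split {q5,q8,q10} by δ(·,0) → {q5,q8} and {q10}.
Split {q5,q8} by δ(·,1) → {q5} and {q8}.
Refine {q2,q6,q7,q9} on symbol 1: members go to different blocks, giving {q2,q6} and {q7} and {q9}.
Refine {q2,q6} on symbol 0: members go to different blocks, giving {q2} and {q6}.
The partition is now stable with 8 blocks: {q5} | {q2} | {q1,q11} | {q10} | {q8} | {q7} | {q9} | {q6}.

8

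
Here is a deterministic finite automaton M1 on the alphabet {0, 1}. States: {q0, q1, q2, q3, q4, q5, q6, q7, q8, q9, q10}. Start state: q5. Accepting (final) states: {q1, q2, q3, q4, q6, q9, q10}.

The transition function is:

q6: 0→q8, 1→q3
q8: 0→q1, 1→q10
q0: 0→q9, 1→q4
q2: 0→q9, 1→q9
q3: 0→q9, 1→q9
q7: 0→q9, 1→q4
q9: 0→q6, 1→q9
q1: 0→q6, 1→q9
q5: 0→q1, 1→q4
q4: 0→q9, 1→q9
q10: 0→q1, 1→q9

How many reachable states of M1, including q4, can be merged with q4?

States {q0,q2,q7} cannot be reached from the start state, so discard them.
Start with accepting vs non-accepting: {q1,q3,q4,q6,q9,q10} | {q5,q8}.
Refine {q1,q3,q4,q6,q9,q10} on symbol 0: members go to different blocks, giving {q1,q3,q4,q9,q10} and {q6}.
Split {q1,q3,q4,q9,q10} by δ(·,0) → {q3,q4,q10} and {q1,q9}.
No further refinement is possible. Final partition (4 blocks): {q3,q4,q10} | {q5,q8} | {q6} | {q1,q9}.
State q4 belongs to the block {q3,q4,q10}, which has 3 states.

3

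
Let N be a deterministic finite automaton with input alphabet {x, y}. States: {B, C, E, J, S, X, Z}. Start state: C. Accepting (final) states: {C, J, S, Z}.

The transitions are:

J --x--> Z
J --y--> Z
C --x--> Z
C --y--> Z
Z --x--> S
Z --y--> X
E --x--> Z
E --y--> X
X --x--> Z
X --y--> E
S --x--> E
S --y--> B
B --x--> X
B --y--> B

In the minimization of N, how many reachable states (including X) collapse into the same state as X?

2

First remove the unreachable states {J}; 6 states remain.
Initial partition by acceptance: {C,S,Z} | {B,E,X}.
Split {C,S,Z} by δ(·,x) → {C,Z} and {S}.
Refine {C,Z} on symbol x: members go to different blocks, giving {C} and {Z}.
Refine {B,E,X} on symbol x: members go to different blocks, giving {E,X} and {B}.
Stable partition: {C} | {E,X} | {S} | {Z} | {B} — 5 equivalence classes.
The equivalence class containing X is {E,X}, of size 2.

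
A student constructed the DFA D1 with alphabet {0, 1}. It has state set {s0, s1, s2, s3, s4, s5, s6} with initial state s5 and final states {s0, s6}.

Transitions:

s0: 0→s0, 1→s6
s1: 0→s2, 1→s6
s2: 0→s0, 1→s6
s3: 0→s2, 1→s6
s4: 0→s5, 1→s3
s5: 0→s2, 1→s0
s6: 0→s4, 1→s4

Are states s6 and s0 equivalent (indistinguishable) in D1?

States {s1} cannot be reached from the start state, so discard them.
P0 = {s0,s6} | {s2,s3,s4,s5}.
On input 0, block {s0,s6} splits into {s0} and {s6}.
Split {s2,s3,s4,s5} by δ(·,0) → {s3,s4,s5} and {s2}.
Refine {s3,s4,s5} on symbol 0: members go to different blocks, giving {s3,s5} and {s4}.
On input 1, block {s3,s5} splits into {s3} and {s5}.
Stable partition: {s0} | {s3} | {s6} | {s2} | {s4} | {s5} — 6 equivalence classes.
s6 and s0 end up in different blocks, so they are distinguishable. For instance, the string '0' is accepted from only s0.

No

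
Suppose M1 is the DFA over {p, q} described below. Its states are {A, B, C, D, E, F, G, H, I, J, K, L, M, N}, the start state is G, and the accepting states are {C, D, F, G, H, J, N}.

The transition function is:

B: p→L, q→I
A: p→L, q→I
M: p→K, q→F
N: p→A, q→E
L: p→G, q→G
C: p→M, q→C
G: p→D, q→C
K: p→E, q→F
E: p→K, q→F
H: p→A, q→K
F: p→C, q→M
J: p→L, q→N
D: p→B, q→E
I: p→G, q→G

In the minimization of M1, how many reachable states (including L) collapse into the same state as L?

2

First remove the unreachable states {A,H,J,N}; 10 states remain.
Start with accepting vs non-accepting: {C,D,F,G} | {B,E,I,K,L,M}.
Refine {C,D,F,G} on symbol p: members go to different blocks, giving {C,D} and {F,G}.
On input q, block {C,D} splits into {C} and {D}.
On input p, block {B,E,I,K,L,M} splits into {B,E,K,M} and {I,L}.
On input p, block {B,E,K,M} splits into {E,K,M} and {B}.
Refine {F,G} on symbol p: members go to different blocks, giving {F} and {G}.
Stable partition: {C} | {E,K,M} | {F} | {D} | {I,L} | {B} | {G} — 7 equivalence classes.
State L belongs to the block {I,L}, which has 2 states.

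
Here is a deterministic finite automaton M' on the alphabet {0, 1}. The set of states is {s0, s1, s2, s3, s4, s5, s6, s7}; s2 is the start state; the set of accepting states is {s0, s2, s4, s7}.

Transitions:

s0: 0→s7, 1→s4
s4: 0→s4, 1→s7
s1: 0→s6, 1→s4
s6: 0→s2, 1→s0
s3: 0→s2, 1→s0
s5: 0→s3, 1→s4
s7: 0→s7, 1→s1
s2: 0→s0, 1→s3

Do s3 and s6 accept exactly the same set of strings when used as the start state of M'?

Yes

States {s5} cannot be reached from the start state, so discard them.
Initial partition by acceptance: {s0,s2,s4,s7} | {s1,s3,s6}.
On input 1, block {s0,s2,s4,s7} splits into {s0,s4} and {s2,s7}.
Refine {s0,s4} on symbol 0: members go to different blocks, giving {s0} and {s4}.
On input 0, block {s1,s3,s6} splits into {s3,s6} and {s1}.
Split {s2,s7} by δ(·,0) → {s2} and {s7}.
No further refinement is possible. Final partition (6 blocks): {s0} | {s3,s6} | {s2} | {s4} | {s1} | {s7}.
s3 and s6 lie in the same block of the stable partition, so they are equivalent — no string distinguishes them.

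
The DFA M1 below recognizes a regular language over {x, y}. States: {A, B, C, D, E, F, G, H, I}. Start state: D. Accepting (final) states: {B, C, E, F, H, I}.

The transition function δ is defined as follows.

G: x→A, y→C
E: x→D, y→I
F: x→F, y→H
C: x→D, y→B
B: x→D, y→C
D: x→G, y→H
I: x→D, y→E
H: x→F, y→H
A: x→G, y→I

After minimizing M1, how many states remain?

4

Every state is reachable, so we keep all 9.
Start with accepting vs non-accepting: {B,C,E,F,H,I} | {A,D,G}.
Split {B,C,E,F,H,I} by δ(·,x) → {B,C,E,I} and {F,H}.
Split {A,D,G} by δ(·,y) → {A,G} and {D}.
The partition is now stable with 4 blocks: {B,C,E,I} | {A,G} | {F,H} | {D}.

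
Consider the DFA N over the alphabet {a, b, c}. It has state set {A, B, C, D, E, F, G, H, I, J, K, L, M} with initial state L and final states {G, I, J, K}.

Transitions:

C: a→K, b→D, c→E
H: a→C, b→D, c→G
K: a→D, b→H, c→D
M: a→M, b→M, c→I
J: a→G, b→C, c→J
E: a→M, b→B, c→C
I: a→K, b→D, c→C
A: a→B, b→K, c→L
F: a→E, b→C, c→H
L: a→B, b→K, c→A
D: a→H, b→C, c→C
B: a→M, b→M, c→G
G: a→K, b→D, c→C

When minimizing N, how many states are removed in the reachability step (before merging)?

No path from L leads to F, J; the other 11 states are all reachable.

2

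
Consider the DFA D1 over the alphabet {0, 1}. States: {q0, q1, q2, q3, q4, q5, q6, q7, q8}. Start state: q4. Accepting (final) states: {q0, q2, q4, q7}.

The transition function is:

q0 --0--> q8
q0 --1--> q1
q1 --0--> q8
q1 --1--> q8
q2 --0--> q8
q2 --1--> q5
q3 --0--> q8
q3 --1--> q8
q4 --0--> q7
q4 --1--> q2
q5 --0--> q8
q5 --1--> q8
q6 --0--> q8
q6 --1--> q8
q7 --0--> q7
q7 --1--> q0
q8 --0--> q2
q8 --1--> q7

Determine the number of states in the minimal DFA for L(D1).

4

First remove the unreachable states {q3,q6}; 7 states remain.
Start with accepting vs non-accepting: {q0,q2,q4,q7} | {q1,q5,q8}.
Refine {q0,q2,q4,q7} on symbol 0: members go to different blocks, giving {q0,q2} and {q4,q7}.
Refine {q1,q5,q8} on symbol 0: members go to different blocks, giving {q1,q5} and {q8}.
The partition is now stable with 4 blocks: {q0,q2} | {q1,q5} | {q4,q7} | {q8}.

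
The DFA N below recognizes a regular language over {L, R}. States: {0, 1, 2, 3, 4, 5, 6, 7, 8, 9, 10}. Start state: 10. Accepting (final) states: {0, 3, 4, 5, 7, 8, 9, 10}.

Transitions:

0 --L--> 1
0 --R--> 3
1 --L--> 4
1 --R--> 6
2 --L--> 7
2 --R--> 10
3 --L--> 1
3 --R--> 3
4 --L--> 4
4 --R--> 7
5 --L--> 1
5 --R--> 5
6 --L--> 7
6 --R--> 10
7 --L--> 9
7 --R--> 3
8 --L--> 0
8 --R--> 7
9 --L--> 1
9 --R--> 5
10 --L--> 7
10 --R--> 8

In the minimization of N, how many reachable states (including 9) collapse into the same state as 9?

4

States {2} cannot be reached from the start state, so discard them.
Start with accepting vs non-accepting: {0,3,4,5,7,8,9,10} | {1,6}.
On input L, block {0,3,4,5,7,8,9,10} splits into {0,3,5,9} and {4,7,8,10}.
On input R, block {1,6} splits into {1} and {6}.
Split {4,7,8,10} by δ(·,L) → {4,10} and {7,8}.
Split {4,10} by δ(·,L) → {4} and {10}.
On input R, block {7,8} splits into {7} and {8}.
Stable partition: {0,3,5,9} | {1} | {4} | {6} | {7} | {10} | {8} — 7 equivalence classes.
The equivalence class containing 9 is {0,3,5,9}, of size 4.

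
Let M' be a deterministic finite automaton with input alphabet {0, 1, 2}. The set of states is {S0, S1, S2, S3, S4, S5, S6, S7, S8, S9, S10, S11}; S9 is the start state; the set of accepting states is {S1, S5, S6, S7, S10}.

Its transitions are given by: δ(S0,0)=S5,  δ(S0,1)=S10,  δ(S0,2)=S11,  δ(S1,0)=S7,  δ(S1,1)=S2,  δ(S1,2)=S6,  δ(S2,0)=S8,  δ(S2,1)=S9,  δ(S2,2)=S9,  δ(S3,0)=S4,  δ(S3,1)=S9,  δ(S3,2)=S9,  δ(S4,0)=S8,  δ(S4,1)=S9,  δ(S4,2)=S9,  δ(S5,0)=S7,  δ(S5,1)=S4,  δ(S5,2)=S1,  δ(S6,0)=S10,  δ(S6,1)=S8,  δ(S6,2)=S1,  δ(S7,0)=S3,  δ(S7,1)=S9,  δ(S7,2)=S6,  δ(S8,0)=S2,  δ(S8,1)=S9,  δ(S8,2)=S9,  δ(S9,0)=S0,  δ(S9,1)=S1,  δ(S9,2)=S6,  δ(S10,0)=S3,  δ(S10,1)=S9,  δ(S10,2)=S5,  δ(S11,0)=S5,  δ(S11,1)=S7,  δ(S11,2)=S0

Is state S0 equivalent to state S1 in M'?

Every state is reachable, so we keep all 12.
Initial partition by acceptance: {S1,S5,S6,S7,S10} | {S0,S2,S3,S4,S8,S9,S11}.
Refine {S1,S5,S6,S7,S10} on symbol 0: members go to different blocks, giving {S1,S5,S6} and {S7,S10}.
On input 0, block {S0,S2,S3,S4,S8,S9,S11} splits into {S2,S3,S4,S8,S9} and {S0,S11}.
On input 0, block {S2,S3,S4,S8,S9} splits into {S2,S3,S4,S8} and {S9}.
Stable partition: {S1,S5,S6} | {S2,S3,S4,S8} | {S7,S10} | {S0,S11} | {S9} — 5 equivalence classes.
S0 and S1 end up in different blocks, so they are distinguishable. For instance, the string 'ε' is accepted from only S1.

No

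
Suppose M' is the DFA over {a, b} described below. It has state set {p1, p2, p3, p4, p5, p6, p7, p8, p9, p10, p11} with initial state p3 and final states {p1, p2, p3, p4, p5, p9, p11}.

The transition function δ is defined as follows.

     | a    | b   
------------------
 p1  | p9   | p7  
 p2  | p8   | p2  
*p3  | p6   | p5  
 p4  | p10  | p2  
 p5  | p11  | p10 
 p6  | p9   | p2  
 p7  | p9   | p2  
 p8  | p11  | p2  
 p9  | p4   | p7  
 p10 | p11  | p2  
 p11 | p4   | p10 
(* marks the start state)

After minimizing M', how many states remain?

First remove the unreachable states {p1}; 10 states remain.
P0 = {p2,p3,p4,p5,p9,p11} | {p6,p7,p8,p10}.
On input a, block {p2,p3,p4,p5,p9,p11} splits into {p2,p3,p4} and {p5,p9,p11}.
Refine {p2,p3,p4} on symbol b: members go to different blocks, giving {p2,p4} and {p3}.
Split {p5,p9,p11} by δ(·,a) → {p9,p11} and {p5}.
No further refinement is possible. Final partition (5 blocks): {p2,p4} | {p6,p7,p8,p10} | {p9,p11} | {p3} | {p5}.

5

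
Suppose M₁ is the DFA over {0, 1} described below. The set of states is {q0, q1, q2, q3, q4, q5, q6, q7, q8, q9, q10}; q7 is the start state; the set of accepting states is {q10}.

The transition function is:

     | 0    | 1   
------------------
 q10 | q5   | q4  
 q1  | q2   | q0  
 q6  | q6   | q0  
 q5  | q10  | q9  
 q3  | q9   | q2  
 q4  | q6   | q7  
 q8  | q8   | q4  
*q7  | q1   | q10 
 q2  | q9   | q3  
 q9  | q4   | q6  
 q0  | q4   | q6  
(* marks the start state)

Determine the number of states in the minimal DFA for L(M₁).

8

First remove the unreachable states {q8}; 10 states remain.
Start with accepting vs non-accepting: {q10} | {q0,q1,q2,q3,q4,q5,q6,q7,q9}.
Refine {q0,q1,q2,q3,q4,q5,q6,q7,q9} on symbol 0: members go to different blocks, giving {q0,q1,q2,q3,q4,q6,q7,q9} and {q5}.
Split {q0,q1,q2,q3,q4,q6,q7,q9} by δ(·,1) → {q0,q1,q2,q3,q4,q6,q9} and {q7}.
Split {q0,q1,q2,q3,q4,q6,q9} by δ(·,1) → {q0,q1,q2,q3,q6,q9} and {q4}.
On input 0, block {q0,q1,q2,q3,q6,q9} splits into {q1,q2,q3,q6} and {q0,q9}.
Refine {q1,q2,q3,q6} on symbol 0: members go to different blocks, giving {q1,q6} and {q2,q3}.
Split {q1,q6} by δ(·,0) → {q1} and {q6}.
The partition is now stable with 8 blocks: {q10} | {q1} | {q5} | {q7} | {q4} | {q0,q9} | {q2,q3} | {q6}.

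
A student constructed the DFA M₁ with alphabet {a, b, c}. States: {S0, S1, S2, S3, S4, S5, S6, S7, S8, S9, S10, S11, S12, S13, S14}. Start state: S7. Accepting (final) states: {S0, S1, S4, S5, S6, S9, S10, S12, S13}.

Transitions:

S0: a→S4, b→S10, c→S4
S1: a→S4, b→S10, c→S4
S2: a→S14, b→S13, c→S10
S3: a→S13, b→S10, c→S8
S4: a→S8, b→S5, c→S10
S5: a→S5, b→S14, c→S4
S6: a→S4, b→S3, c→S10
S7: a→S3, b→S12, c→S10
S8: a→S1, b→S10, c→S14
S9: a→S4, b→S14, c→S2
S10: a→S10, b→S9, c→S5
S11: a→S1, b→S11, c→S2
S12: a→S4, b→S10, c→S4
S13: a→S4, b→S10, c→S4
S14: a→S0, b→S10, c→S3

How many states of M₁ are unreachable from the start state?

2

No path from S7 leads to S6, S11; the other 13 states are all reachable.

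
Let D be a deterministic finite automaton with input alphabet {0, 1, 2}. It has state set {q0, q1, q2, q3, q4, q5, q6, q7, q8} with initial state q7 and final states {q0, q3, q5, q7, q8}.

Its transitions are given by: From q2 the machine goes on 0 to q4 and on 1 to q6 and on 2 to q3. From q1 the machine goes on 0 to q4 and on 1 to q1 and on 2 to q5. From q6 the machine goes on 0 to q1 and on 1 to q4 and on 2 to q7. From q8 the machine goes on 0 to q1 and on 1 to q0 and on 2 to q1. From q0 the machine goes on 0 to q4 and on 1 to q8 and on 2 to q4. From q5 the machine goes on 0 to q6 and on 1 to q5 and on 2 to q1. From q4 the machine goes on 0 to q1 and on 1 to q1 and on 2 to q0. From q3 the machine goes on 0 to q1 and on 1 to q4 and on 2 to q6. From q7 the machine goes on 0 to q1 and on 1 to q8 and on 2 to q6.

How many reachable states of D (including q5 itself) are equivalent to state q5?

First remove the unreachable states {q2,q3}; 7 states remain.
P0 = {q0,q5,q7,q8} | {q1,q4,q6}.
The partition is now stable with 2 blocks: {q0,q5,q7,q8} | {q1,q4,q6}.
State q5 belongs to the block {q0,q5,q7,q8}, which has 4 states.

4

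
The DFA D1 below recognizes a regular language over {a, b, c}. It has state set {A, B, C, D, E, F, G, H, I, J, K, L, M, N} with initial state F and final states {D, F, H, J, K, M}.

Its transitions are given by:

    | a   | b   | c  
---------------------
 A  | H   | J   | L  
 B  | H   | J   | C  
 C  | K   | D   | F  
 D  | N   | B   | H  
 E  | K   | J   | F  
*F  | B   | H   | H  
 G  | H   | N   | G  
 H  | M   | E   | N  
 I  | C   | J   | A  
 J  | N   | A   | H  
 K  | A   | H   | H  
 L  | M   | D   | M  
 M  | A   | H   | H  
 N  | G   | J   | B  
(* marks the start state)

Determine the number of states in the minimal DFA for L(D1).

7

States {I} cannot be reached from the start state, so discard them.
P0 = {D,F,H,J,K,M} | {A,B,C,E,G,L,N}.
Refine {D,F,H,J,K,M} on symbol a: members go to different blocks, giving {D,F,J,K,M} and {H}.
Split {D,F,J,K,M} by δ(·,b) → {F,K,M} and {D,J}.
Split {A,B,C,E,G,L,N} by δ(·,a) → {A,B,G} and {C,E,L} and {N}.
Refine {A,B,G} on symbol b: members go to different blocks, giving {A,B} and {G}.
No further refinement is possible. Final partition (7 blocks): {F,K,M} | {A,B} | {H} | {D,J} | {C,E,L} | {N} | {G}.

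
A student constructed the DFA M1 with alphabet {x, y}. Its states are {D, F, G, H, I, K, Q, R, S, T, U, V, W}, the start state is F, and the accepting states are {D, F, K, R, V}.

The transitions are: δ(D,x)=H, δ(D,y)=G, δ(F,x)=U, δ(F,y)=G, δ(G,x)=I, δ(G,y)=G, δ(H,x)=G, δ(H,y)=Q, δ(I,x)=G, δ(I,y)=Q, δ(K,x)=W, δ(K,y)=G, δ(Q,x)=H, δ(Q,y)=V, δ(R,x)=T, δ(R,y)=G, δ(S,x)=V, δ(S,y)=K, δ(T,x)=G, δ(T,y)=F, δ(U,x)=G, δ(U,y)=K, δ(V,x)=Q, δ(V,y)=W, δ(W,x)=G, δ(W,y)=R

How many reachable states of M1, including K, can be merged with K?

3

Reachable states from the start: {F,G,H,I,K,Q,R,T,U,V,W}. Unreachable: {D,S} — drop them.
P0 = {F,K,R,V} | {G,H,I,Q,T,U,W}.
On input y, block {G,H,I,Q,T,U,W} splits into {Q,T,U,W} and {G,H,I}.
Refine {F,K,R,V} on symbol y: members go to different blocks, giving {F,K,R} and {V}.
Refine {Q,T,U,W} on symbol y: members go to different blocks, giving {T,U,W} and {Q}.
On input y, block {G,H,I} splits into {H,I} and {G}.
Stable partition: {F,K,R} | {T,U,W} | {H,I} | {V} | {Q} | {G} — 6 equivalence classes.
State K belongs to the block {F,K,R}, which has 3 states.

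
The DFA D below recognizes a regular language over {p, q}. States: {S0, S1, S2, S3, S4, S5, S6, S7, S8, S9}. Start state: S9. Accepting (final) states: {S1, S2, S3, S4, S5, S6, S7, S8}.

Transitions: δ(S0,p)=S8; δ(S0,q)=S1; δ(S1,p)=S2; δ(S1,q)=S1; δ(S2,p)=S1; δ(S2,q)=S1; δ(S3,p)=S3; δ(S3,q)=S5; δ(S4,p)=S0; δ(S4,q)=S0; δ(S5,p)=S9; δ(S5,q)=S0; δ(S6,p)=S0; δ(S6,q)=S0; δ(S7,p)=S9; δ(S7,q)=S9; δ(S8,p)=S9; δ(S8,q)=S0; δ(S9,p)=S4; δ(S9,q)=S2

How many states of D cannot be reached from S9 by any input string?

No path from S9 leads to S3, S5, S6, S7; the other 6 states are all reachable.

4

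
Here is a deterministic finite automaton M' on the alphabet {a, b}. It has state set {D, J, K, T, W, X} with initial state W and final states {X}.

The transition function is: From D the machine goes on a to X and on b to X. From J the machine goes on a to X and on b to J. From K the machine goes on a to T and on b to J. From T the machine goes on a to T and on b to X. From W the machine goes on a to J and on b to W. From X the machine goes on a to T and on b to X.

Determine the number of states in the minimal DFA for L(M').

First remove the unreachable states {D,K}; 4 states remain.
Initial partition by acceptance: {X} | {J,T,W}.
Refine {J,T,W} on symbol a: members go to different blocks, giving {T,W} and {J}.
On input a, block {T,W} splits into {T} and {W}.
The partition is now stable with 4 blocks: {X} | {T} | {J} | {W}.

4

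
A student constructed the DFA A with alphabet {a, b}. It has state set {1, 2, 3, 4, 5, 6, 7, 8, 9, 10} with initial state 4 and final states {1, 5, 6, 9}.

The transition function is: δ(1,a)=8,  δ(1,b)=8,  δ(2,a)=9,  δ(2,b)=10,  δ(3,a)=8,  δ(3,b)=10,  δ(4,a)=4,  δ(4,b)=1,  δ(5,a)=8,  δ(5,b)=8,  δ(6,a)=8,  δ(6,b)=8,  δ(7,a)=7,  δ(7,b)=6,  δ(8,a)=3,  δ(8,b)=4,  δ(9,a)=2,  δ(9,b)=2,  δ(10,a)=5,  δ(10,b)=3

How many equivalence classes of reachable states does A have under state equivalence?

Reachable states from the start: {1,3,4,5,8,10}. Unreachable: {2,6,7,9} — drop them.
P0 = {1,5} | {3,4,8,10}.
Refine {3,4,8,10} on symbol a: members go to different blocks, giving {3,4,8} and {10}.
Refine {3,4,8} on symbol b: members go to different blocks, giving {3} and {4} and {8}.
The partition is now stable with 5 blocks: {1,5} | {3} | {10} | {4} | {8}.

5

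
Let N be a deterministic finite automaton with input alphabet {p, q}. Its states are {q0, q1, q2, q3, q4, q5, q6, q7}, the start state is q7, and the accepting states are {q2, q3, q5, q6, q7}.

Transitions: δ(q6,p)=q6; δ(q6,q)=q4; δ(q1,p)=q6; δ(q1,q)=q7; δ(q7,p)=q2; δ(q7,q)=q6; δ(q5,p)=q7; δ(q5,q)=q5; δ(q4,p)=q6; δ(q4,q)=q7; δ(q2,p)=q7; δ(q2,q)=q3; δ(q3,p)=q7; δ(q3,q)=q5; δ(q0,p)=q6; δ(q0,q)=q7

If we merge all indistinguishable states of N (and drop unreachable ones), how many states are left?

4

States {q0,q1} cannot be reached from the start state, so discard them.
Initial partition by acceptance: {q2,q3,q5,q6,q7} | {q4}.
Refine {q2,q3,q5,q6,q7} on symbol q: members go to different blocks, giving {q2,q3,q5,q7} and {q6}.
Split {q2,q3,q5,q7} by δ(·,q) → {q2,q3,q5} and {q7}.
The partition is now stable with 4 blocks: {q2,q3,q5} | {q4} | {q6} | {q7}.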